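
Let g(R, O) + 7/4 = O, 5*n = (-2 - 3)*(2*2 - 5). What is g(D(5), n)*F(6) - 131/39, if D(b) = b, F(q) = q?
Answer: -613/78 ≈ -7.8590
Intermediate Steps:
n = 1 (n = ((-2 - 3)*(2*2 - 5))/5 = (-5*(4 - 5))/5 = (-5*(-1))/5 = (1/5)*5 = 1)
g(R, O) = -7/4 + O
g(D(5), n)*F(6) - 131/39 = (-7/4 + 1)*6 - 131/39 = -3/4*6 - 131*1/39 = -9/2 - 131/39 = -613/78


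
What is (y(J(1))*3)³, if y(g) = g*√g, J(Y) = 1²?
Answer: 27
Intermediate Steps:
J(Y) = 1
y(g) = g^(3/2)
(y(J(1))*3)³ = (1^(3/2)*3)³ = (1*3)³ = 3³ = 27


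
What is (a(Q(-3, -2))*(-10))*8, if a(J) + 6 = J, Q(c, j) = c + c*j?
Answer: 240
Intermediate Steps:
a(J) = -6 + J
(a(Q(-3, -2))*(-10))*8 = ((-6 - 3*(1 - 2))*(-10))*8 = ((-6 - 3*(-1))*(-10))*8 = ((-6 + 3)*(-10))*8 = -3*(-10)*8 = 30*8 = 240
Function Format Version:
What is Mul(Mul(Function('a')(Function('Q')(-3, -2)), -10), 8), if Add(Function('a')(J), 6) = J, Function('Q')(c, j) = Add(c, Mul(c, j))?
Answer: 240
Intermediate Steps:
Function('a')(J) = Add(-6, J)
Mul(Mul(Function('a')(Function('Q')(-3, -2)), -10), 8) = Mul(Mul(Add(-6, Mul(-3, Add(1, -2))), -10), 8) = Mul(Mul(Add(-6, Mul(-3, -1)), -10), 8) = Mul(Mul(Add(-6, 3), -10), 8) = Mul(Mul(-3, -10), 8) = Mul(30, 8) = 240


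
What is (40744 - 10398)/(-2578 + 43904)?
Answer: 15173/20663 ≈ 0.73431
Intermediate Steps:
(40744 - 10398)/(-2578 + 43904) = 30346/41326 = 30346*(1/41326) = 15173/20663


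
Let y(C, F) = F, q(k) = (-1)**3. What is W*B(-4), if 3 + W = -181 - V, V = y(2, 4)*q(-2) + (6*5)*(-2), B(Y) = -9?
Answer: 1080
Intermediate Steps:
q(k) = -1
V = -64 (V = 4*(-1) + (6*5)*(-2) = -4 + 30*(-2) = -4 - 60 = -64)
W = -120 (W = -3 + (-181 - 1*(-64)) = -3 + (-181 + 64) = -3 - 117 = -120)
W*B(-4) = -120*(-9) = 1080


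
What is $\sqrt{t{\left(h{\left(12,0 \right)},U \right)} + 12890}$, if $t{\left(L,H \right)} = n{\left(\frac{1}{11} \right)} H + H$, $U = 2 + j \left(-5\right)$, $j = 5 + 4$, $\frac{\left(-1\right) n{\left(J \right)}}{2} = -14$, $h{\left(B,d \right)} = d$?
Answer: $\sqrt{11643} \approx 107.9$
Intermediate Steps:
$n{\left(J \right)} = 28$ ($n{\left(J \right)} = \left(-2\right) \left(-14\right) = 28$)
$j = 9$
$U = -43$ ($U = 2 + 9 \left(-5\right) = 2 - 45 = -43$)
$t{\left(L,H \right)} = 29 H$ ($t{\left(L,H \right)} = 28 H + H = 29 H$)
$\sqrt{t{\left(h{\left(12,0 \right)},U \right)} + 12890} = \sqrt{29 \left(-43\right) + 12890} = \sqrt{-1247 + 12890} = \sqrt{11643}$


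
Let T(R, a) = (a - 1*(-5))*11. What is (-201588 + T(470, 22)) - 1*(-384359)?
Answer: 183068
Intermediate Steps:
T(R, a) = 55 + 11*a (T(R, a) = (a + 5)*11 = (5 + a)*11 = 55 + 11*a)
(-201588 + T(470, 22)) - 1*(-384359) = (-201588 + (55 + 11*22)) - 1*(-384359) = (-201588 + (55 + 242)) + 384359 = (-201588 + 297) + 384359 = -201291 + 384359 = 183068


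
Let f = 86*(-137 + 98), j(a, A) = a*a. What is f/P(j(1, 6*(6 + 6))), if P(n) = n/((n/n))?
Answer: -3354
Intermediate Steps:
j(a, A) = a²
P(n) = n (P(n) = n/1 = n*1 = n)
f = -3354 (f = 86*(-39) = -3354)
f/P(j(1, 6*(6 + 6))) = -3354/(1²) = -3354/1 = -3354*1 = -3354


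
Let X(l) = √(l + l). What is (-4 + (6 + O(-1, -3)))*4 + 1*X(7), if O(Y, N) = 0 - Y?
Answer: 12 + √14 ≈ 15.742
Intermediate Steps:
X(l) = √2*√l (X(l) = √(2*l) = √2*√l)
O(Y, N) = -Y
(-4 + (6 + O(-1, -3)))*4 + 1*X(7) = (-4 + (6 - 1*(-1)))*4 + 1*(√2*√7) = (-4 + (6 + 1))*4 + 1*√14 = (-4 + 7)*4 + √14 = 3*4 + √14 = 12 + √14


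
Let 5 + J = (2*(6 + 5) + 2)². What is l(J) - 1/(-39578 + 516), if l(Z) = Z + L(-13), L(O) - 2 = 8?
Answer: 22695023/39062 ≈ 581.00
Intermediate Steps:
L(O) = 10 (L(O) = 2 + 8 = 10)
J = 571 (J = -5 + (2*(6 + 5) + 2)² = -5 + (2*11 + 2)² = -5 + (22 + 2)² = -5 + 24² = -5 + 576 = 571)
l(Z) = 10 + Z (l(Z) = Z + 10 = 10 + Z)
l(J) - 1/(-39578 + 516) = (10 + 571) - 1/(-39578 + 516) = 581 - 1/(-39062) = 581 - 1*(-1/39062) = 581 + 1/39062 = 22695023/39062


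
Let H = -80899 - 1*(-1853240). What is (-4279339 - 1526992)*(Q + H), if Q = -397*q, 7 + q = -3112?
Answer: -17480447207304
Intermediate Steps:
q = -3119 (q = -7 - 3112 = -3119)
H = 1772341 (H = -80899 + 1853240 = 1772341)
Q = 1238243 (Q = -397*(-3119) = 1238243)
(-4279339 - 1526992)*(Q + H) = (-4279339 - 1526992)*(1238243 + 1772341) = -5806331*3010584 = -17480447207304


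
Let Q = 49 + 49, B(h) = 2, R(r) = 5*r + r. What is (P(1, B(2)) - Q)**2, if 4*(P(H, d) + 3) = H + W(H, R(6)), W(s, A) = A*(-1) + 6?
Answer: 187489/16 ≈ 11718.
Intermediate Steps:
R(r) = 6*r
W(s, A) = 6 - A (W(s, A) = -A + 6 = 6 - A)
P(H, d) = -21/2 + H/4 (P(H, d) = -3 + (H + (6 - 6*6))/4 = -3 + (H + (6 - 1*36))/4 = -3 + (H + (6 - 36))/4 = -3 + (H - 30)/4 = -3 + (-30 + H)/4 = -3 + (-15/2 + H/4) = -21/2 + H/4)
Q = 98
(P(1, B(2)) - Q)**2 = ((-21/2 + (1/4)*1) - 1*98)**2 = ((-21/2 + 1/4) - 98)**2 = (-41/4 - 98)**2 = (-433/4)**2 = 187489/16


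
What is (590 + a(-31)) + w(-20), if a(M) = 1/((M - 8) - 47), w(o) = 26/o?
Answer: 126568/215 ≈ 588.69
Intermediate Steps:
a(M) = 1/(-55 + M) (a(M) = 1/((-8 + M) - 47) = 1/(-55 + M))
(590 + a(-31)) + w(-20) = (590 + 1/(-55 - 31)) + 26/(-20) = (590 + 1/(-86)) + 26*(-1/20) = (590 - 1/86) - 13/10 = 50739/86 - 13/10 = 126568/215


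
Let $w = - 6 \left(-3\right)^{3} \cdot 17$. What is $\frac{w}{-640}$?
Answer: $- \frac{1377}{320} \approx -4.3031$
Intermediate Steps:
$w = 2754$ ($w = \left(-6\right) \left(-27\right) 17 = 162 \cdot 17 = 2754$)
$\frac{w}{-640} = \frac{2754}{-640} = 2754 \left(- \frac{1}{640}\right) = - \frac{1377}{320}$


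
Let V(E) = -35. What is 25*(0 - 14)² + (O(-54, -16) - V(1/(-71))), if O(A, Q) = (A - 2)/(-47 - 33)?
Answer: 49357/10 ≈ 4935.7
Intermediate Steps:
O(A, Q) = 1/40 - A/80 (O(A, Q) = (-2 + A)/(-80) = (-2 + A)*(-1/80) = 1/40 - A/80)
25*(0 - 14)² + (O(-54, -16) - V(1/(-71))) = 25*(0 - 14)² + ((1/40 - 1/80*(-54)) - 1*(-35)) = 25*(-14)² + ((1/40 + 27/40) + 35) = 25*196 + (7/10 + 35) = 4900 + 357/10 = 49357/10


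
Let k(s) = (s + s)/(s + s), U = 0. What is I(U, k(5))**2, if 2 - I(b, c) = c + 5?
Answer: 16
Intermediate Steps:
k(s) = 1 (k(s) = (2*s)/((2*s)) = (2*s)*(1/(2*s)) = 1)
I(b, c) = -3 - c (I(b, c) = 2 - (c + 5) = 2 - (5 + c) = 2 + (-5 - c) = -3 - c)
I(U, k(5))**2 = (-3 - 1*1)**2 = (-3 - 1)**2 = (-4)**2 = 16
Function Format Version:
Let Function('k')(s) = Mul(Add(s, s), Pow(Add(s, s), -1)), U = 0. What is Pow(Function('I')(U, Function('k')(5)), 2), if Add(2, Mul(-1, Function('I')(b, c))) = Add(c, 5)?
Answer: 16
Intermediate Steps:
Function('k')(s) = 1 (Function('k')(s) = Mul(Mul(2, s), Pow(Mul(2, s), -1)) = Mul(Mul(2, s), Mul(Rational(1, 2), Pow(s, -1))) = 1)
Function('I')(b, c) = Add(-3, Mul(-1, c)) (Function('I')(b, c) = Add(2, Mul(-1, Add(c, 5))) = Add(2, Mul(-1, Add(5, c))) = Add(2, Add(-5, Mul(-1, c))) = Add(-3, Mul(-1, c)))
Pow(Function('I')(U, Function('k')(5)), 2) = Pow(Add(-3, Mul(-1, 1)), 2) = Pow(Add(-3, -1), 2) = Pow(-4, 2) = 16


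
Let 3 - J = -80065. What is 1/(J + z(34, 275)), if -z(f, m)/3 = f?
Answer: 1/79966 ≈ 1.2505e-5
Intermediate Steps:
J = 80068 (J = 3 - 1*(-80065) = 3 + 80065 = 80068)
z(f, m) = -3*f
1/(J + z(34, 275)) = 1/(80068 - 3*34) = 1/(80068 - 102) = 1/79966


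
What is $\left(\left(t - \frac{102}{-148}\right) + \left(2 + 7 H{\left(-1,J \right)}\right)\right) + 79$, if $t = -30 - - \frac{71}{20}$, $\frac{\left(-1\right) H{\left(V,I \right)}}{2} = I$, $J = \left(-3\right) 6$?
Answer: $\frac{227357}{740} \approx 307.24$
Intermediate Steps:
$J = -18$
$H{\left(V,I \right)} = - 2 I$
$t = - \frac{529}{20}$ ($t = -30 - \left(-71\right) \frac{1}{20} = -30 - - \frac{71}{20} = -30 + \frac{71}{20} = - \frac{529}{20} \approx -26.45$)
$\left(\left(t - \frac{102}{-148}\right) + \left(2 + 7 H{\left(-1,J \right)}\right)\right) + 79 = \left(\left(- \frac{529}{20} - \frac{102}{-148}\right) + \left(2 + 7 \left(\left(-2\right) \left(-18\right)\right)\right)\right) + 79 = \left(\left(- \frac{529}{20} - - \frac{51}{74}\right) + \left(2 + 7 \cdot 36\right)\right) + 79 = \left(\left(- \frac{529}{20} + \frac{51}{74}\right) + \left(2 + 252\right)\right) + 79 = \left(- \frac{19063}{740} + 254\right) + 79 = \frac{168897}{740} + 79 = \frac{227357}{740}$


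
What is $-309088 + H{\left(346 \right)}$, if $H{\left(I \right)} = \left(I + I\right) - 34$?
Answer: $-308430$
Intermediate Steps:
$H{\left(I \right)} = -34 + 2 I$ ($H{\left(I \right)} = 2 I - 34 = -34 + 2 I$)
$-309088 + H{\left(346 \right)} = -309088 + \left(-34 + 2 \cdot 346\right) = -309088 + \left(-34 + 692\right) = -309088 + 658 = -308430$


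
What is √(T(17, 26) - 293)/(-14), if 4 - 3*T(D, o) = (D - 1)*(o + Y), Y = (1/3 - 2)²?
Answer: -I*√36057/126 ≈ -1.507*I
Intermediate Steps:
Y = 25/9 (Y = (1*(⅓) - 2)² = (⅓ - 2)² = (-5/3)² = 25/9 ≈ 2.7778)
T(D, o) = 4/3 - (-1 + D)*(25/9 + o)/3 (T(D, o) = 4/3 - (D - 1)*(o + 25/9)/3 = 4/3 - (-1 + D)*(25/9 + o)/3)
√(T(17, 26) - 293)/(-14) = √((61/27 - 25/27*17 + (⅓)*26 - ⅓*17*26) - 293)/(-14) = √((61/27 - 425/27 + 26/3 - 442/3) - 293)*(-1/14) = √(-4108/27 - 293)*(-1/14) = √(-12019/27)*(-1/14) = (I*√36057/9)*(-1/14) = -I*√36057/126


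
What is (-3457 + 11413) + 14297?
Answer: 22253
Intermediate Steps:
(-3457 + 11413) + 14297 = 7956 + 14297 = 22253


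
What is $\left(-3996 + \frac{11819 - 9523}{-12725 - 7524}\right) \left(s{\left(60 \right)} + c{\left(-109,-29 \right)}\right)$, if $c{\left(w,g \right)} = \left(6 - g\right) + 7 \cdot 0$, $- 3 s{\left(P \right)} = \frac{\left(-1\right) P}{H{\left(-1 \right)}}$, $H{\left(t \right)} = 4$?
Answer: $- \frac{3236692000}{20249} \approx -1.5984 \cdot 10^{5}$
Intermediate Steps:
$s{\left(P \right)} = \frac{P}{12}$ ($s{\left(P \right)} = - \frac{- P \frac{1}{4}}{3} = - \frac{\left(- \frac{1}{4}\right) P}{3} = \frac{P}{12}$)
$c{\left(w,g \right)} = 6 - g$ ($c{\left(w,g \right)} = \left(6 - g\right) + 0 = 6 - g$)
$\left(-3996 + \frac{11819 - 9523}{-12725 - 7524}\right) \left(s{\left(60 \right)} + c{\left(-109,-29 \right)}\right) = \left(-3996 + \frac{11819 - 9523}{-12725 - 7524}\right) \left(\frac{1}{12} \cdot 60 + \left(6 - -29\right)\right) = \left(-3996 + \frac{2296}{-20249}\right) \left(5 + \left(6 + 29\right)\right) = \left(-3996 + 2296 \left(- \frac{1}{20249}\right)\right) \left(5 + 35\right) = \left(-3996 - \frac{2296}{20249}\right) 40 = \left(- \frac{80917300}{20249}\right) 40 = - \frac{3236692000}{20249}$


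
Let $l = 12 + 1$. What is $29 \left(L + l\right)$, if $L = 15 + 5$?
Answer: $957$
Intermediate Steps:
$L = 20$
$l = 13$
$29 \left(L + l\right) = 29 \left(20 + 13\right) = 29 \cdot 33 = 957$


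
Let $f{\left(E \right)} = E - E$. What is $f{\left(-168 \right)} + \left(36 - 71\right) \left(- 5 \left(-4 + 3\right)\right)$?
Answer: $-175$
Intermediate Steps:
$f{\left(E \right)} = 0$
$f{\left(-168 \right)} + \left(36 - 71\right) \left(- 5 \left(-4 + 3\right)\right) = 0 + \left(36 - 71\right) \left(- 5 \left(-4 + 3\right)\right) = 0 - 35 \left(\left(-5\right) \left(-1\right)\right) = 0 - 175 = -175$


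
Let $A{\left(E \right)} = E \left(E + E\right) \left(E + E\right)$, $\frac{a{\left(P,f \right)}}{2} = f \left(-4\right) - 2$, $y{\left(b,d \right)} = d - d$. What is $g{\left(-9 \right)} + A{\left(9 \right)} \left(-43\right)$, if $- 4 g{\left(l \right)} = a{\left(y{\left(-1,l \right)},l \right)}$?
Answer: $-125405$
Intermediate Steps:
$y{\left(b,d \right)} = 0$
$a{\left(P,f \right)} = -4 - 8 f$ ($a{\left(P,f \right)} = 2 \left(f \left(-4\right) - 2\right) = 2 \left(- 4 f - 2\right) = 2 \left(-2 - 4 f\right) = -4 - 8 f$)
$g{\left(l \right)} = 1 + 2 l$ ($g{\left(l \right)} = - \frac{-4 - 8 l}{4} = 1 + 2 l$)
$A{\left(E \right)} = 4 E^{3}$ ($A{\left(E \right)} = E 2 E 2 E = 2 E^{2} \cdot 2 E = 4 E^{3}$)
$g{\left(-9 \right)} + A{\left(9 \right)} \left(-43\right) = \left(1 + 2 \left(-9\right)\right) + 4 \cdot 9^{3} \left(-43\right) = \left(1 - 18\right) + 4 \cdot 729 \left(-43\right) = -17 + 2916 \left(-43\right) = -17 - 125388 = -125405$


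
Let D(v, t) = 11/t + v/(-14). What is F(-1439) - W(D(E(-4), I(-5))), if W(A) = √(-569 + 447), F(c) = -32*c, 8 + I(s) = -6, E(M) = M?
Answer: 46048 - I*√122 ≈ 46048.0 - 11.045*I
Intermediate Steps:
I(s) = -14 (I(s) = -8 - 6 = -14)
D(v, t) = 11/t - v/14 (D(v, t) = 11/t + v*(-1/14) = 11/t - v/14)
W(A) = I*√122 (W(A) = √(-122) = I*√122)
F(-1439) - W(D(E(-4), I(-5))) = -32*(-1439) - I*√122 = 46048 - I*√122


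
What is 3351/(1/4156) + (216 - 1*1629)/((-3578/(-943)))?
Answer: 49828600509/3578 ≈ 1.3926e+7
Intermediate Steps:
3351/(1/4156) + (216 - 1*1629)/((-3578/(-943))) = 3351/(1/4156) + (216 - 1629)/((-3578*(-1/943))) = 3351*4156 - 1413/3578/943 = 13926756 - 1413*943/3578 = 13926756 - 1332459/3578 = 49828600509/3578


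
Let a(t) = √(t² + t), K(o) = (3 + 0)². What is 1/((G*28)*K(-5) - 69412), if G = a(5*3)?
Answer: -2479/171528028 - 9*√15/42882007 ≈ -1.5265e-5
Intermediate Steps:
K(o) = 9 (K(o) = 3² = 9)
a(t) = √(t + t²)
G = 4*√15 (G = √((5*3)*(1 + 5*3)) = √(15*(1 + 15)) = √(15*16) = √240 = 4*√15 ≈ 15.492)
1/((G*28)*K(-5) - 69412) = 1/(((4*√15)*28)*9 - 69412) = 1/((112*√15)*9 - 69412) = 1/(1008*√15 - 69412) = 1/(-69412 + 1008*√15)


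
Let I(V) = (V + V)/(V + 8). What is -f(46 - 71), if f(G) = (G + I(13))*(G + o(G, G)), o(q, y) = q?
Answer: -24950/21 ≈ -1188.1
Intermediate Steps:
I(V) = 2*V/(8 + V) (I(V) = (2*V)/(8 + V) = 2*V/(8 + V))
f(G) = 2*G*(26/21 + G) (f(G) = (G + 2*13/(8 + 13))*(G + G) = (G + 2*13/21)*(2*G) = (G + 2*13*(1/21))*(2*G) = (G + 26/21)*(2*G) = (26/21 + G)*(2*G) = 2*G*(26/21 + G))
-f(46 - 71) = -2*(46 - 71)*(26 + 21*(46 - 71))/21 = -2*(-25)*(26 + 21*(-25))/21 = -2*(-25)*(26 - 525)/21 = -2*(-25)*(-499)/21 = -1*24950/21 = -24950/21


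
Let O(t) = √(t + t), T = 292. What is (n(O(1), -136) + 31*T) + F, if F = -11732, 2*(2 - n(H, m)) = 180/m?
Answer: -182059/68 ≈ -2677.3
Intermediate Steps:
O(t) = √2*√t (O(t) = √(2*t) = √2*√t)
n(H, m) = 2 - 90/m
(n(O(1), -136) + 31*T) + F = ((2 - 90/(-136)) + 31*292) - 11732 = ((2 - 90*(-1/136)) + 9052) - 11732 = ((2 + 45/68) + 9052) - 11732 = (181/68 + 9052) - 11732 = 615717/68 - 11732 = -182059/68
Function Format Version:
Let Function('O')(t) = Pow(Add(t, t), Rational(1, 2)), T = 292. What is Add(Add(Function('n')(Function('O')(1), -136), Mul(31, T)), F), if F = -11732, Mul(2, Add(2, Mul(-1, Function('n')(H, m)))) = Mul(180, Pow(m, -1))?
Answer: Rational(-182059, 68) ≈ -2677.3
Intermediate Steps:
Function('O')(t) = Mul(Pow(2, Rational(1, 2)), Pow(t, Rational(1, 2))) (Function('O')(t) = Pow(Mul(2, t), Rational(1, 2)) = Mul(Pow(2, Rational(1, 2)), Pow(t, Rational(1, 2))))
Function('n')(H, m) = Add(2, Mul(-90, Pow(m, -1))) (Function('n')(H, m) = Add(2, Mul(Rational(-1, 2), Mul(180, Pow(m, -1)))) = Add(2, Mul(-90, Pow(m, -1))))
Add(Add(Function('n')(Function('O')(1), -136), Mul(31, T)), F) = Add(Add(Add(2, Mul(-90, Pow(-136, -1))), Mul(31, 292)), -11732) = Add(Add(Add(2, Mul(-90, Rational(-1, 136))), 9052), -11732) = Add(Add(Add(2, Rational(45, 68)), 9052), -11732) = Add(Add(Rational(181, 68), 9052), -11732) = Add(Rational(615717, 68), -11732) = Rational(-182059, 68)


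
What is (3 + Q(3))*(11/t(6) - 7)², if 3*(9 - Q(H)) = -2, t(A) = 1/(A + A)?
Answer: 593750/3 ≈ 1.9792e+5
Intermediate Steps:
t(A) = 1/(2*A)
Q(H) = 29/3 (Q(H) = 9 - ⅓*(-2) = 9 + ⅔ = 29/3)
(3 + Q(3))*(11/t(6) - 7)² = (3 + 29/3)*(11/(((½)/6)) - 7)² = 38*(11/(((½)*(⅙))) - 7)²/3 = 38*(11/(1/12) - 7)²/3 = 38*(11*12 - 7)²/3 = 38*(132 - 7)²/3 = (38/3)*125² = (38/3)*15625 = 593750/3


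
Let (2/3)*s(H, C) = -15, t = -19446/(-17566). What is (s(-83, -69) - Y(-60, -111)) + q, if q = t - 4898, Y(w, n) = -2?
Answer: -86378925/17566 ≈ -4917.4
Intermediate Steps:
t = 9723/8783 (t = -19446*(-1/17566) = 9723/8783 ≈ 1.1070)
s(H, C) = -45/2 (s(H, C) = (3/2)*(-15) = -45/2)
q = -43009411/8783 (q = 9723/8783 - 4898 = -43009411/8783 ≈ -4896.9)
(s(-83, -69) - Y(-60, -111)) + q = (-45/2 - 1*(-2)) - 43009411/8783 = (-45/2 + 2) - 43009411/8783 = -41/2 - 43009411/8783 = -86378925/17566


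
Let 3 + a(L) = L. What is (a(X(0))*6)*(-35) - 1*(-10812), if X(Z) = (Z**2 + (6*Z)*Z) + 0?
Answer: 11442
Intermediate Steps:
X(Z) = 7*Z**2 (X(Z) = (Z**2 + 6*Z**2) + 0 = 7*Z**2 + 0 = 7*Z**2)
a(L) = -3 + L
(a(X(0))*6)*(-35) - 1*(-10812) = ((-3 + 7*0**2)*6)*(-35) - 1*(-10812) = ((-3 + 7*0)*6)*(-35) + 10812 = ((-3 + 0)*6)*(-35) + 10812 = -3*6*(-35) + 10812 = -18*(-35) + 10812 = 630 + 10812 = 11442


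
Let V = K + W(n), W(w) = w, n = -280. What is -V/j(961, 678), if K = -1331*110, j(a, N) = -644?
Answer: -73345/322 ≈ -227.78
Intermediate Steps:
K = -146410
V = -146690 (V = -146410 - 280 = -146690)
-V/j(961, 678) = -(-146690)/(-644) = -(-146690)*(-1)/644 = -1*73345/322 = -73345/322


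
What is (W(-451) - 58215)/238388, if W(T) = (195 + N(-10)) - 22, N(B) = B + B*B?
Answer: -14488/59597 ≈ -0.24310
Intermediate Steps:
N(B) = B + B²
W(T) = 263 (W(T) = (195 - 10*(1 - 10)) - 22 = (195 - 10*(-9)) - 22 = (195 + 90) - 22 = 285 - 22 = 263)
(W(-451) - 58215)/238388 = (263 - 58215)/238388 = -57952*1/238388 = -14488/59597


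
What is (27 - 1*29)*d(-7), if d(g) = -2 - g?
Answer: -10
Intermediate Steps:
(27 - 1*29)*d(-7) = (27 - 1*29)*(-2 - 1*(-7)) = (27 - 29)*(-2 + 7) = -2*5 = -10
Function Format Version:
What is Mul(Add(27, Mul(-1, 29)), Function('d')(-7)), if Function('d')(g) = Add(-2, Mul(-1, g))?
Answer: -10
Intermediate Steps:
Mul(Add(27, Mul(-1, 29)), Function('d')(-7)) = Mul(Add(27, Mul(-1, 29)), Add(-2, Mul(-1, -7))) = Mul(Add(27, -29), Add(-2, 7)) = Mul(-2, 5) = -10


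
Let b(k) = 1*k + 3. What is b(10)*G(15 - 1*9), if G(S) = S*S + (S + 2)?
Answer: 572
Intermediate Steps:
G(S) = 2 + S + S² (G(S) = S² + (2 + S) = 2 + S + S²)
b(k) = 3 + k (b(k) = k + 3 = 3 + k)
b(10)*G(15 - 1*9) = (3 + 10)*(2 + (15 - 1*9) + (15 - 1*9)²) = 13*(2 + (15 - 9) + (15 - 9)²) = 13*(2 + 6 + 6²) = 13*(2 + 6 + 36) = 13*44 = 572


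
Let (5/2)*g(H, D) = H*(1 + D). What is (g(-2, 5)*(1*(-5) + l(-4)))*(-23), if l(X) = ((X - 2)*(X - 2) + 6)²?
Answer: 970968/5 ≈ 1.9419e+5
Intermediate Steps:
g(H, D) = 2*H*(1 + D)/5 (g(H, D) = 2*(H*(1 + D))/5 = 2*H*(1 + D)/5)
l(X) = (6 + (-2 + X)²)² (l(X) = ((-2 + X)*(-2 + X) + 6)² = ((-2 + X)² + 6)² = (6 + (-2 + X)²)²)
(g(-2, 5)*(1*(-5) + l(-4)))*(-23) = (((⅖)*(-2)*(1 + 5))*(1*(-5) + (6 + (-2 - 4)²)²))*(-23) = (((⅖)*(-2)*6)*(-5 + (6 + (-6)²)²))*(-23) = -24*(-5 + (6 + 36)²)/5*(-23) = -24*(-5 + 42²)/5*(-23) = -24*(-5 + 1764)/5*(-23) = -24/5*1759*(-23) = -42216/5*(-23) = 970968/5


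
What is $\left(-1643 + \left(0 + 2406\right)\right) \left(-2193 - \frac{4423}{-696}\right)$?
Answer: $- \frac{1161213515}{696} \approx -1.6684 \cdot 10^{6}$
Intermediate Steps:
$\left(-1643 + \left(0 + 2406\right)\right) \left(-2193 - \frac{4423}{-696}\right) = \left(-1643 + 2406\right) \left(-2193 - - \frac{4423}{696}\right) = 763 \left(-2193 + \frac{4423}{696}\right) = 763 \left(- \frac{1521905}{696}\right) = - \frac{1161213515}{696}$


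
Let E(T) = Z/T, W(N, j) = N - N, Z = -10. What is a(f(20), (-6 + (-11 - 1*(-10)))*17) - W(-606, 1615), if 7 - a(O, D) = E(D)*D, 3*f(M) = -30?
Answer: 17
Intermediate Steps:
W(N, j) = 0
E(T) = -10/T
f(M) = -10 (f(M) = (⅓)*(-30) = -10)
a(O, D) = 17 (a(O, D) = 7 - (-10/D)*D = 7 - 1*(-10) = 7 + 10 = 17)
a(f(20), (-6 + (-11 - 1*(-10)))*17) - W(-606, 1615) = 17 - 1*0 = 17 + 0 = 17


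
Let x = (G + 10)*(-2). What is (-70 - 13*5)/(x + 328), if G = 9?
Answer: -27/58 ≈ -0.46552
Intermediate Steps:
x = -38 (x = (9 + 10)*(-2) = 19*(-2) = -38)
(-70 - 13*5)/(x + 328) = (-70 - 13*5)/(-38 + 328) = (-70 - 65)/290 = -135*1/290 = -27/58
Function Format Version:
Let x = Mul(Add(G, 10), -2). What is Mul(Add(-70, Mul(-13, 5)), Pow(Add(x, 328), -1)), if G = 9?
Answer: Rational(-27, 58) ≈ -0.46552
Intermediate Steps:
x = -38 (x = Mul(Add(9, 10), -2) = Mul(19, -2) = -38)
Mul(Add(-70, Mul(-13, 5)), Pow(Add(x, 328), -1)) = Mul(Add(-70, Mul(-13, 5)), Pow(Add(-38, 328), -1)) = Mul(Add(-70, -65), Pow(290, -1)) = Mul(-135, Rational(1, 290)) = Rational(-27, 58)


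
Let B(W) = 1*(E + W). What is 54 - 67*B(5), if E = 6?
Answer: -683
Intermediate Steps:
B(W) = 6 + W (B(W) = 1*(6 + W) = 6 + W)
54 - 67*B(5) = 54 - 67*(6 + 5) = 54 - 67*11 = 54 - 737 = -683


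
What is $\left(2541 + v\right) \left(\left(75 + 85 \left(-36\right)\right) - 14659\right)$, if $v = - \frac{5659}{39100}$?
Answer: $- \frac{438221562251}{9775} \approx -4.4831 \cdot 10^{7}$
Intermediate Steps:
$v = - \frac{5659}{39100}$ ($v = \left(-5659\right) \frac{1}{39100} = - \frac{5659}{39100} \approx -0.14473$)
$\left(2541 + v\right) \left(\left(75 + 85 \left(-36\right)\right) - 14659\right) = \left(2541 - \frac{5659}{39100}\right) \left(\left(75 + 85 \left(-36\right)\right) - 14659\right) = \frac{99347441 \left(\left(75 - 3060\right) - 14659\right)}{39100} = \frac{99347441 \left(-2985 - 14659\right)}{39100} = \frac{99347441}{39100} \left(-17644\right) = - \frac{438221562251}{9775}$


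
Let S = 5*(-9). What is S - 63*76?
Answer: -4833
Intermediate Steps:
S = -45
S - 63*76 = -45 - 63*76 = -45 - 4788 = -4833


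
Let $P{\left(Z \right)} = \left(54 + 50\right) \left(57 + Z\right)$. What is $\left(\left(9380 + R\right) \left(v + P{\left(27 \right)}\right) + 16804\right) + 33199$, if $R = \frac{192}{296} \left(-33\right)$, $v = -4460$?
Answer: $\frac{1482492079}{37} \approx 4.0067 \cdot 10^{7}$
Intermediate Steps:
$R = - \frac{792}{37}$ ($R = 192 \cdot \frac{1}{296} \left(-33\right) = \frac{24}{37} \left(-33\right) = - \frac{792}{37} \approx -21.405$)
$P{\left(Z \right)} = 5928 + 104 Z$ ($P{\left(Z \right)} = 104 \left(57 + Z\right) = 5928 + 104 Z$)
$\left(\left(9380 + R\right) \left(v + P{\left(27 \right)}\right) + 16804\right) + 33199 = \left(\left(9380 - \frac{792}{37}\right) \left(-4460 + \left(5928 + 104 \cdot 27\right)\right) + 16804\right) + 33199 = \left(\frac{346268 \left(-4460 + \left(5928 + 2808\right)\right)}{37} + 16804\right) + 33199 = \left(\frac{346268 \left(-4460 + 8736\right)}{37} + 16804\right) + 33199 = \left(\frac{346268}{37} \cdot 4276 + 16804\right) + 33199 = \left(\frac{1480641968}{37} + 16804\right) + 33199 = \frac{1481263716}{37} + 33199 = \frac{1482492079}{37}$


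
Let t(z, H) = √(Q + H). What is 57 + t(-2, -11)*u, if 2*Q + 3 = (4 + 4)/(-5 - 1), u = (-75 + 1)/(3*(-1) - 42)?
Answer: 57 + 37*I*√474/135 ≈ 57.0 + 5.967*I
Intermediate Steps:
u = 74/45 (u = -74/(-3 - 42) = -74/(-45) = -74*(-1/45) = 74/45 ≈ 1.6444)
Q = -13/6 (Q = -3/2 + ((4 + 4)/(-5 - 1))/2 = -3/2 + (8/(-6))/2 = -3/2 + (8*(-⅙))/2 = -3/2 + (½)*(-4/3) = -3/2 - ⅔ = -13/6 ≈ -2.1667)
t(z, H) = √(-13/6 + H)
57 + t(-2, -11)*u = 57 + (√(-78 + 36*(-11))/6)*(74/45) = 57 + (√(-78 - 396)/6)*(74/45) = 57 + (√(-474)/6)*(74/45) = 57 + ((I*√474)/6)*(74/45) = 57 + (I*√474/6)*(74/45) = 57 + 37*I*√474/135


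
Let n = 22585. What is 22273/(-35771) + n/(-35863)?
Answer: -1606664634/1282855373 ≈ -1.2524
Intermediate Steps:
22273/(-35771) + n/(-35863) = 22273/(-35771) + 22585/(-35863) = 22273*(-1/35771) + 22585*(-1/35863) = -22273/35771 - 22585/35863 = -1606664634/1282855373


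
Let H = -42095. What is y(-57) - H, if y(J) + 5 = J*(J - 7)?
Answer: 45738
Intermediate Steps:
y(J) = -5 + J*(-7 + J) (y(J) = -5 + J*(J - 7) = -5 + J*(-7 + J))
y(-57) - H = (-5 + (-57)**2 - 7*(-57)) - 1*(-42095) = (-5 + 3249 + 399) + 42095 = 3643 + 42095 = 45738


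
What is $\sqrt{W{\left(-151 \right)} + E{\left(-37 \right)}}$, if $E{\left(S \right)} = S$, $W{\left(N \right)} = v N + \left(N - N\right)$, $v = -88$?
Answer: $\sqrt{13251} \approx 115.11$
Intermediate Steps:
$W{\left(N \right)} = - 88 N$ ($W{\left(N \right)} = - 88 N + \left(N - N\right) = - 88 N + 0 = - 88 N$)
$\sqrt{W{\left(-151 \right)} + E{\left(-37 \right)}} = \sqrt{\left(-88\right) \left(-151\right) - 37} = \sqrt{13288 - 37} = \sqrt{13251}$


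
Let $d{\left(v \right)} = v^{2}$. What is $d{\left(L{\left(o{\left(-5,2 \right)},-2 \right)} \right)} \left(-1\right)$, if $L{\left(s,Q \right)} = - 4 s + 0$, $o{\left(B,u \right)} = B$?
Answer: $-400$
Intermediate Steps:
$L{\left(s,Q \right)} = - 4 s$
$d{\left(L{\left(o{\left(-5,2 \right)},-2 \right)} \right)} \left(-1\right) = \left(\left(-4\right) \left(-5\right)\right)^{2} \left(-1\right) = 20^{2} \left(-1\right) = 400 \left(-1\right) = -400$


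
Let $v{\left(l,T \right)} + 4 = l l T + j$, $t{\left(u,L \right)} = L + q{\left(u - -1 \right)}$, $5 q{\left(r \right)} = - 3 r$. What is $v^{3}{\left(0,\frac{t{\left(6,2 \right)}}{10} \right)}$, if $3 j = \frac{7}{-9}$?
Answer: $- \frac{1520875}{19683} \approx -77.268$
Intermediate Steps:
$j = - \frac{7}{27}$ ($j = \frac{7 \frac{1}{-9}}{3} = \frac{7 \left(- \frac{1}{9}\right)}{3} = \frac{1}{3} \left(- \frac{7}{9}\right) = - \frac{7}{27} \approx -0.25926$)
$q{\left(r \right)} = - \frac{3 r}{5}$ ($q{\left(r \right)} = \frac{\left(-3\right) r}{5} = - \frac{3 r}{5}$)
$t{\left(u,L \right)} = - \frac{3}{5} + L - \frac{3 u}{5}$ ($t{\left(u,L \right)} = L - \frac{3 \left(u - -1\right)}{5} = L - \frac{3 \left(u + 1\right)}{5} = L - \frac{3 \left(1 + u\right)}{5} = L - \left(\frac{3}{5} + \frac{3 u}{5}\right) = - \frac{3}{5} + L - \frac{3 u}{5}$)
$v{\left(l,T \right)} = - \frac{115}{27} + T l^{2}$ ($v{\left(l,T \right)} = -4 + \left(l l T - \frac{7}{27}\right) = -4 + \left(l^{2} T - \frac{7}{27}\right) = -4 + \left(T l^{2} - \frac{7}{27}\right) = -4 + \left(- \frac{7}{27} + T l^{2}\right) = - \frac{115}{27} + T l^{2}$)
$v^{3}{\left(0,\frac{t{\left(6,2 \right)}}{10} \right)} = \left(- \frac{115}{27} + \frac{- \frac{3}{5} + 2 - \frac{18}{5}}{10} \cdot 0^{2}\right)^{3} = \left(- \frac{115}{27} + \left(- \frac{3}{5} + 2 - \frac{18}{5}\right) \frac{1}{10} \cdot 0\right)^{3} = \left(- \frac{115}{27} + \left(- \frac{11}{5}\right) \frac{1}{10} \cdot 0\right)^{3} = \left(- \frac{115}{27} - 0\right)^{3} = \left(- \frac{115}{27} + 0\right)^{3} = \left(- \frac{115}{27}\right)^{3} = - \frac{1520875}{19683}$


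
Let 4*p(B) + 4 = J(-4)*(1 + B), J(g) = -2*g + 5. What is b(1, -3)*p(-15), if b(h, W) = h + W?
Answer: 93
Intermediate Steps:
J(g) = 5 - 2*g
p(B) = 9/4 + 13*B/4 (p(B) = -1 + ((5 - 2*(-4))*(1 + B))/4 = -1 + ((5 + 8)*(1 + B))/4 = -1 + (13*(1 + B))/4 = -1 + (13 + 13*B)/4 = -1 + (13/4 + 13*B/4) = 9/4 + 13*B/4)
b(h, W) = W + h
b(1, -3)*p(-15) = (-3 + 1)*(9/4 + (13/4)*(-15)) = -2*(9/4 - 195/4) = -2*(-93/2) = 93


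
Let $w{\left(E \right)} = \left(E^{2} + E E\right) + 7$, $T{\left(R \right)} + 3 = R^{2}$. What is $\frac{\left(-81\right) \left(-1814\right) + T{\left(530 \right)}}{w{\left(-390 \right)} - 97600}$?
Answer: $\frac{427831}{206607} \approx 2.0707$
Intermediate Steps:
$T{\left(R \right)} = -3 + R^{2}$
$w{\left(E \right)} = 7 + 2 E^{2}$ ($w{\left(E \right)} = \left(E^{2} + E^{2}\right) + 7 = 2 E^{2} + 7 = 7 + 2 E^{2}$)
$\frac{\left(-81\right) \left(-1814\right) + T{\left(530 \right)}}{w{\left(-390 \right)} - 97600} = \frac{\left(-81\right) \left(-1814\right) - \left(3 - 530^{2}\right)}{\left(7 + 2 \left(-390\right)^{2}\right) - 97600} = \frac{146934 + \left(-3 + 280900\right)}{\left(7 + 2 \cdot 152100\right) - 97600} = \frac{146934 + 280897}{\left(7 + 304200\right) - 97600} = \frac{427831}{304207 - 97600} = \frac{427831}{206607}$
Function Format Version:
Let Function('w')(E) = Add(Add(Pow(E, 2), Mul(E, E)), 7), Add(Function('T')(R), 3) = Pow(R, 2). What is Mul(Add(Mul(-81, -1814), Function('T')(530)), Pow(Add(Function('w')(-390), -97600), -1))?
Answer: Rational(427831, 206607) ≈ 2.0707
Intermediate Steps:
Function('T')(R) = Add(-3, Pow(R, 2))
Function('w')(E) = Add(7, Mul(2, Pow(E, 2))) (Function('w')(E) = Add(Add(Pow(E, 2), Pow(E, 2)), 7) = Add(Mul(2, Pow(E, 2)), 7) = Add(7, Mul(2, Pow(E, 2))))
Mul(Add(Mul(-81, -1814), Function('T')(530)), Pow(Add(Function('w')(-390), -97600), -1)) = Mul(Add(Mul(-81, -1814), Add(-3, Pow(530, 2))), Pow(Add(Add(7, Mul(2, Pow(-390, 2))), -97600), -1)) = Mul(Add(146934, Add(-3, 280900)), Pow(Add(Add(7, Mul(2, 152100)), -97600), -1)) = Mul(Add(146934, 280897), Pow(Add(Add(7, 304200), -97600), -1)) = Mul(427831, Pow(Add(304207, -97600), -1)) = Mul(427831, Pow(206607, -1)) = Mul(427831, Rational(1, 206607)) = Rational(427831, 206607)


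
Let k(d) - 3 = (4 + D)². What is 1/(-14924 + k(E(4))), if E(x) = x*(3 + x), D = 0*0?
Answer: -1/14905 ≈ -6.7092e-5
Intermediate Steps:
D = 0
k(d) = 19 (k(d) = 3 + (4 + 0)² = 3 + 4² = 3 + 16 = 19)
1/(-14924 + k(E(4))) = 1/(-14924 + 19) = 1/(-14905) = -1/14905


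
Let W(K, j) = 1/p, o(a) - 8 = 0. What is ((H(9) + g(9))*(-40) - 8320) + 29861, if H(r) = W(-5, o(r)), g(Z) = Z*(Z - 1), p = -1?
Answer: 18701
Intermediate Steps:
o(a) = 8 (o(a) = 8 + 0 = 8)
W(K, j) = -1 (W(K, j) = 1/(-1) = -1)
g(Z) = Z*(-1 + Z)
H(r) = -1
((H(9) + g(9))*(-40) - 8320) + 29861 = ((-1 + 9*(-1 + 9))*(-40) - 8320) + 29861 = ((-1 + 9*8)*(-40) - 8320) + 29861 = ((-1 + 72)*(-40) - 8320) + 29861 = (71*(-40) - 8320) + 29861 = (-2840 - 8320) + 29861 = -11160 + 29861 = 18701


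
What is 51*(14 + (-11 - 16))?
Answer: -663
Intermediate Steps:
51*(14 + (-11 - 16)) = 51*(14 - 27) = 51*(-13) = -663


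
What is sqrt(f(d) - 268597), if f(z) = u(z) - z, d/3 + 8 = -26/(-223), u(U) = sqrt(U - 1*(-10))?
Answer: sqrt(-13355884111 + 446*I*sqrt(169703))/223 ≈ 0.0035646 + 518.24*I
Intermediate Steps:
u(U) = sqrt(10 + U) (u(U) = sqrt(U + 10) = sqrt(10 + U))
d = -5274/223 (d = -24 + 3*(-26/(-223)) = -24 + 3*(-26*(-1/223)) = -24 + 3*(26/223) = -24 + 78/223 = -5274/223 ≈ -23.650)
f(z) = sqrt(10 + z) - z
sqrt(f(d) - 268597) = sqrt((sqrt(10 - 5274/223) - 1*(-5274/223)) - 268597) = sqrt((sqrt(-3044/223) + 5274/223) - 268597) = sqrt((2*I*sqrt(169703)/223 + 5274/223) - 268597) = sqrt((5274/223 + 2*I*sqrt(169703)/223) - 268597) = sqrt(-59891857/223 + 2*I*sqrt(169703)/223)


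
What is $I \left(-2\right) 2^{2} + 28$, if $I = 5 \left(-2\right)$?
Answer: $108$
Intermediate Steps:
$I = -10$
$I \left(-2\right) 2^{2} + 28 = \left(-10\right) \left(-2\right) 2^{2} + 28 = 20 \cdot 4 + 28 = 80 + 28 = 108$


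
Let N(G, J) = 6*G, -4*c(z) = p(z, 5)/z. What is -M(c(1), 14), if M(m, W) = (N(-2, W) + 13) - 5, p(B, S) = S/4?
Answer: 4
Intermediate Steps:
p(B, S) = S/4 (p(B, S) = S*(¼) = S/4)
c(z) = -5/(16*z) (c(z) = -(¼)*5/(4*z) = -5/(16*z))
M(m, W) = -4 (M(m, W) = (6*(-2) + 13) - 5 = (-12 + 13) - 5 = 1 - 5 = -4)
-M(c(1), 14) = -1*(-4) = 4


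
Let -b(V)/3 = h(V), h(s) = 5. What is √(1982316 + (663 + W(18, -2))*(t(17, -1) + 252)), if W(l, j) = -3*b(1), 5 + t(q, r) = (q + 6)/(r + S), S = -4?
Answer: 2*√13462095/5 ≈ 1467.6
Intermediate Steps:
b(V) = -15 (b(V) = -3*5 = -15)
t(q, r) = -5 + (6 + q)/(-4 + r) (t(q, r) = -5 + (q + 6)/(r - 4) = -5 + (6 + q)/(-4 + r))
W(l, j) = 45 (W(l, j) = -3*(-15) = 45)
√(1982316 + (663 + W(18, -2))*(t(17, -1) + 252)) = √(1982316 + (663 + 45)*((26 + 17 - 5*(-1))/(-4 - 1) + 252)) = √(1982316 + 708*((26 + 17 + 5)/(-5) + 252)) = √(1982316 + 708*(-⅕*48 + 252)) = √(1982316 + 708*(-48/5 + 252)) = √(1982316 + 708*(1212/5)) = √(1982316 + 858096/5) = √(10769676/5) = 2*√13462095/5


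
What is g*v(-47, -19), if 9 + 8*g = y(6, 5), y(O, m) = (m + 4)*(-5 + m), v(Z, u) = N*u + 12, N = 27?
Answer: 4509/8 ≈ 563.63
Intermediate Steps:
v(Z, u) = 12 + 27*u (v(Z, u) = 27*u + 12 = 12 + 27*u)
y(O, m) = (-5 + m)*(4 + m) (y(O, m) = (4 + m)*(-5 + m) = (-5 + m)*(4 + m))
g = -9/8 (g = -9/8 + (-20 + 5² - 1*5)/8 = -9/8 + (-20 + 25 - 5)/8 = -9/8 + (⅛)*0 = -9/8 + 0 = -9/8 ≈ -1.1250)
g*v(-47, -19) = -9*(12 + 27*(-19))/8 = -9*(12 - 513)/8 = -9/8*(-501) = 4509/8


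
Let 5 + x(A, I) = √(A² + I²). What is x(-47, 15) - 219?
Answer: -224 + √2434 ≈ -174.66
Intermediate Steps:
x(A, I) = -5 + √(A² + I²)
x(-47, 15) - 219 = (-5 + √((-47)² + 15²)) - 219 = (-5 + √(2209 + 225)) - 219 = (-5 + √2434) - 219 = -224 + √2434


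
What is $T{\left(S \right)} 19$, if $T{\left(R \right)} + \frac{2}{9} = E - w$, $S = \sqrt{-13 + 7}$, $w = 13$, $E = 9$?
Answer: $- \frac{722}{9} \approx -80.222$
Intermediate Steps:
$S = i \sqrt{6}$ ($S = \sqrt{-6} = i \sqrt{6} \approx 2.4495 i$)
$T{\left(R \right)} = - \frac{38}{9}$ ($T{\left(R \right)} = - \frac{2}{9} + \left(9 - 13\right) = - \frac{2}{9} - 4 = - \frac{38}{9}$)
$T{\left(S \right)} 19 = \left(- \frac{38}{9}\right) 19 = - \frac{722}{9}$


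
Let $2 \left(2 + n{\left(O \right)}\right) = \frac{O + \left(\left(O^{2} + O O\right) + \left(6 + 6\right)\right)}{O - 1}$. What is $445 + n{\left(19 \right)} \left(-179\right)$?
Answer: $- \frac{35293}{12} \approx -2941.1$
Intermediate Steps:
$n{\left(O \right)} = -2 + \frac{12 + O + 2 O^{2}}{2 \left(-1 + O\right)}$ ($n{\left(O \right)} = -2 + \frac{\left(O + \left(\left(O^{2} + O O\right) + \left(6 + 6\right)\right)\right) \frac{1}{O - 1}}{2} = -2 + \frac{\left(O + \left(\left(O^{2} + O^{2}\right) + 12\right)\right) \frac{1}{-1 + O}}{2} = -2 + \frac{\left(O + \left(2 O^{2} + 12\right)\right) \frac{1}{-1 + O}}{2} = -2 + \frac{\left(O + \left(12 + 2 O^{2}\right)\right) \frac{1}{-1 + O}}{2} = -2 + \frac{\left(12 + O + 2 O^{2}\right) \frac{1}{-1 + O}}{2} = -2 + \frac{\frac{1}{-1 + O} \left(12 + O + 2 O^{2}\right)}{2} = -2 + \frac{12 + O + 2 O^{2}}{2 \left(-1 + O\right)}$)
$445 + n{\left(19 \right)} \left(-179\right) = 445 + \frac{8 + 19^{2} - \frac{57}{2}}{-1 + 19} \left(-179\right) = 445 + \frac{8 + 361 - \frac{57}{2}}{18} \left(-179\right) = 445 + \frac{1}{18} \cdot \frac{681}{2} \left(-179\right) = 445 + \frac{227}{12} \left(-179\right) = 445 - \frac{40633}{12} = - \frac{35293}{12}$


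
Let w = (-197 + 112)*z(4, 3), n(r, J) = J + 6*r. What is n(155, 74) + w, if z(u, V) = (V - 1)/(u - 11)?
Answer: 7198/7 ≈ 1028.3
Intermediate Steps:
z(u, V) = (-1 + V)/(-11 + u)
w = 170/7 (w = (-197 + 112)*((-1 + 3)/(-11 + 4)) = -85*2/(-7) = -(-85)*2/7 = -85*(-2/7) = 170/7 ≈ 24.286)
n(155, 74) + w = (74 + 6*155) + 170/7 = (74 + 930) + 170/7 = 1004 + 170/7 = 7198/7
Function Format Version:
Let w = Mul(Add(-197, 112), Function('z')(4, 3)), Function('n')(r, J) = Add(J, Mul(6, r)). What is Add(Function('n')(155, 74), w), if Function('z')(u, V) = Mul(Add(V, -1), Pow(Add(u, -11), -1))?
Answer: Rational(7198, 7) ≈ 1028.3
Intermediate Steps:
Function('z')(u, V) = Mul(Pow(Add(-11, u), -1), Add(-1, V)) (Function('z')(u, V) = Mul(Add(-1, V), Pow(Add(-11, u), -1)) = Mul(Pow(Add(-11, u), -1), Add(-1, V)))
w = Rational(170, 7) (w = Mul(Add(-197, 112), Mul(Pow(Add(-11, 4), -1), Add(-1, 3))) = Mul(-85, Mul(Pow(-7, -1), 2)) = Mul(-85, Mul(Rational(-1, 7), 2)) = Mul(-85, Rational(-2, 7)) = Rational(170, 7) ≈ 24.286)
Add(Function('n')(155, 74), w) = Add(Add(74, Mul(6, 155)), Rational(170, 7)) = Add(Add(74, 930), Rational(170, 7)) = Add(1004, Rational(170, 7)) = Rational(7198, 7)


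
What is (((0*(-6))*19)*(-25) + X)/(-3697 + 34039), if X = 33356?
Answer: 16678/15171 ≈ 1.0993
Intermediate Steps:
(((0*(-6))*19)*(-25) + X)/(-3697 + 34039) = (((0*(-6))*19)*(-25) + 33356)/(-3697 + 34039) = ((0*19)*(-25) + 33356)/30342 = (0*(-25) + 33356)*(1/30342) = (0 + 33356)*(1/30342) = 33356*(1/30342) = 16678/15171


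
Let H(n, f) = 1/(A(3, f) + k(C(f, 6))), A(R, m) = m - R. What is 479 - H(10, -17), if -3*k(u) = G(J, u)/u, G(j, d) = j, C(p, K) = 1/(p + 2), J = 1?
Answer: 7186/15 ≈ 479.07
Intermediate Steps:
C(p, K) = 1/(2 + p)
k(u) = -1/(3*u)
H(n, f) = 1/(-11/3 + 2*f/3) (H(n, f) = 1/((f - 1*3) - (⅔ + f/3)) = 1/((f - 3) - (2 + f)/3) = 1/((-3 + f) + (-⅔ - f/3)) = 1/(-11/3 + 2*f/3))
479 - H(10, -17) = 479 - 3/(-11 + 2*(-17)) = 479 - 3/(-11 - 34) = 479 - 3/(-45) = 479 - 3*(-1)/45 = 479 - 1*(-1/15) = 479 + 1/15 = 7186/15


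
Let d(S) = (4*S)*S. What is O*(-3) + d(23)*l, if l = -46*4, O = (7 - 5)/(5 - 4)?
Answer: -389350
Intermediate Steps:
O = 2 (O = 2/1 = 2*1 = 2)
l = -184
d(S) = 4*S**2
O*(-3) + d(23)*l = 2*(-3) + (4*23**2)*(-184) = -6 + (4*529)*(-184) = -6 + 2116*(-184) = -6 - 389344 = -389350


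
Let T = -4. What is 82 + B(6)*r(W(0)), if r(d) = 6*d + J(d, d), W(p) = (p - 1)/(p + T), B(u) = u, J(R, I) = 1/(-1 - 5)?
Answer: 90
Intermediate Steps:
J(R, I) = -⅙ (J(R, I) = 1/(-6) = -⅙)
W(p) = (-1 + p)/(-4 + p) (W(p) = (p - 1)/(p - 4) = (-1 + p)/(-4 + p))
r(d) = -⅙ + 6*d (r(d) = 6*d - ⅙ = -⅙ + 6*d)
82 + B(6)*r(W(0)) = 82 + 6*(-⅙ + 6*((-1 + 0)/(-4 + 0))) = 82 + 6*(-⅙ + 6*(-1/(-4))) = 82 + 6*(-⅙ + 6*(-¼*(-1))) = 82 + 6*(-⅙ + 6*(¼)) = 82 + 6*(-⅙ + 3/2) = 82 + 6*(4/3) = 82 + 8 = 90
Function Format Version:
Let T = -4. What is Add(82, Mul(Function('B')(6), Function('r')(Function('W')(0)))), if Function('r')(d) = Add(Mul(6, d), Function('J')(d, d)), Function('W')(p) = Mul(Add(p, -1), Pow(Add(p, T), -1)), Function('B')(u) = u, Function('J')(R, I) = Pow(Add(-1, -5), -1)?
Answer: 90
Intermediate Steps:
Function('J')(R, I) = Rational(-1, 6) (Function('J')(R, I) = Pow(-6, -1) = Rational(-1, 6))
Function('W')(p) = Mul(Pow(Add(-4, p), -1), Add(-1, p)) (Function('W')(p) = Mul(Add(p, -1), Pow(Add(p, -4), -1)) = Mul(Add(-1, p), Pow(Add(-4, p), -1)) = Mul(Pow(Add(-4, p), -1), Add(-1, p)))
Function('r')(d) = Add(Rational(-1, 6), Mul(6, d)) (Function('r')(d) = Add(Mul(6, d), Rational(-1, 6)) = Add(Rational(-1, 6), Mul(6, d)))
Add(82, Mul(Function('B')(6), Function('r')(Function('W')(0)))) = Add(82, Mul(6, Add(Rational(-1, 6), Mul(6, Mul(Pow(Add(-4, 0), -1), Add(-1, 0)))))) = Add(82, Mul(6, Add(Rational(-1, 6), Mul(6, Mul(Pow(-4, -1), -1))))) = Add(82, Mul(6, Add(Rational(-1, 6), Mul(6, Mul(Rational(-1, 4), -1))))) = Add(82, Mul(6, Add(Rational(-1, 6), Mul(6, Rational(1, 4))))) = Add(82, Mul(6, Add(Rational(-1, 6), Rational(3, 2)))) = Add(82, Mul(6, Rational(4, 3))) = Add(82, 8) = 90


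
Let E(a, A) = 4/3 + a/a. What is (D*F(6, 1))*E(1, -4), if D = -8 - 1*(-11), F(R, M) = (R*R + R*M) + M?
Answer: 301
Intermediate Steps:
F(R, M) = M + R² + M*R (F(R, M) = (R² + M*R) + M = M + R² + M*R)
D = 3 (D = -8 + 11 = 3)
E(a, A) = 7/3 (E(a, A) = 4*(⅓) + 1 = 4/3 + 1 = 7/3)
(D*F(6, 1))*E(1, -4) = (3*(1 + 6² + 1*6))*(7/3) = (3*(1 + 36 + 6))*(7/3) = (3*43)*(7/3) = 129*(7/3) = 301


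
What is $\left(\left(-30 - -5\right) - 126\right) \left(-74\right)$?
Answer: $11174$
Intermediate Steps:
$\left(\left(-30 - -5\right) - 126\right) \left(-74\right) = \left(\left(-30 + 5\right) - 126\right) \left(-74\right) = \left(-25 - 126\right) \left(-74\right) = \left(-151\right) \left(-74\right) = 11174$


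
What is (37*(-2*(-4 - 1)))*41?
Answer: 15170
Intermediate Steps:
(37*(-2*(-4 - 1)))*41 = (37*(-2*(-5)))*41 = (37*10)*41 = 370*41 = 15170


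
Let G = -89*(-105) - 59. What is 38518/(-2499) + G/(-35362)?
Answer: -692639615/44184819 ≈ -15.676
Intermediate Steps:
G = 9286 (G = 9345 - 59 = 9286)
38518/(-2499) + G/(-35362) = 38518/(-2499) + 9286/(-35362) = 38518*(-1/2499) + 9286*(-1/35362) = -38518/2499 - 4643/17681 = -692639615/44184819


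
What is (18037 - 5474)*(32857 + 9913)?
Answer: 537319510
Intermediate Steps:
(18037 - 5474)*(32857 + 9913) = 12563*42770 = 537319510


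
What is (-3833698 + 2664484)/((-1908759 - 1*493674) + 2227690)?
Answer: 1169214/174743 ≈ 6.6910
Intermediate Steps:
(-3833698 + 2664484)/((-1908759 - 1*493674) + 2227690) = -1169214/((-1908759 - 493674) + 2227690) = -1169214/(-2402433 + 2227690) = -1169214/(-174743) = -1169214*(-1/174743) = 1169214/174743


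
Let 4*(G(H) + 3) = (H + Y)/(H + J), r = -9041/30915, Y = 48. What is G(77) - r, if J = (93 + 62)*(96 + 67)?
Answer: -8481042697/3133791720 ≈ -2.7063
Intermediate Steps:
r = -9041/30915 (r = -9041*1/30915 = -9041/30915 ≈ -0.29245)
J = 25265 (J = 155*163 = 25265)
G(H) = -3 + (48 + H)/(4*(25265 + H)) (G(H) = -3 + ((H + 48)/(H + 25265))/4 = -3 + ((48 + H)/(25265 + H))/4 = -3 + (48 + H)/(4*(25265 + H)))
G(77) - r = (-303132 - 11*77)/(4*(25265 + 77)) - 1*(-9041/30915) = (¼)*(-303132 - 847)/25342 + 9041/30915 = (¼)*(1/25342)*(-303979) + 9041/30915 = -303979/101368 + 9041/30915 = -8481042697/3133791720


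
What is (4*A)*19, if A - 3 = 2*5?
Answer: 988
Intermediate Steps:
A = 13 (A = 3 + 2*5 = 3 + 10 = 13)
(4*A)*19 = (4*13)*19 = 52*19 = 988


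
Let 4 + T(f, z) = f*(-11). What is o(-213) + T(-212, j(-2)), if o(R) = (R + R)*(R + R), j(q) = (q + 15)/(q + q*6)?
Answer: 183804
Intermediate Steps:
j(q) = (15 + q)/(7*q) (j(q) = (15 + q)/(q + 6*q) = (15 + q)/((7*q)) = (15 + q)*(1/(7*q)) = (15 + q)/(7*q))
T(f, z) = -4 - 11*f (T(f, z) = -4 + f*(-11) = -4 - 11*f)
o(R) = 4*R² (o(R) = (2*R)*(2*R) = 4*R²)
o(-213) + T(-212, j(-2)) = 4*(-213)² + (-4 - 11*(-212)) = 4*45369 + (-4 + 2332) = 181476 + 2328 = 183804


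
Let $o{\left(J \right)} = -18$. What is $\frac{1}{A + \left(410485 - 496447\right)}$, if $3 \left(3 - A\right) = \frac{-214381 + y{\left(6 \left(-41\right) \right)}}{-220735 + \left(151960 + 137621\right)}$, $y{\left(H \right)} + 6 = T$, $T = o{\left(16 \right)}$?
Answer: $- \frac{206538}{17753585537} \approx -1.1634 \cdot 10^{-5}$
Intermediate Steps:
$T = -18$
$y{\left(H \right)} = -24$ ($y{\left(H \right)} = -6 - 18 = -24$)
$A = \frac{834019}{206538}$ ($A = 3 - \frac{\left(-214381 - 24\right) \frac{1}{-220735 + \left(151960 + 137621\right)}}{3} = 3 - \frac{\left(-214405\right) \frac{1}{-220735 + 289581}}{3} = 3 - \frac{\left(-214405\right) \frac{1}{68846}}{3} = 3 - - \frac{214405}{206538} = 3 + \frac{214405}{206538} = \frac{834019}{206538} \approx 4.0381$)
$\frac{1}{A + \left(410485 - 496447\right)} = \frac{1}{\frac{834019}{206538} + \left(410485 - 496447\right)} = \frac{1}{\frac{834019}{206538} - 85962} = \frac{1}{- \frac{17753585537}{206538}} = - \frac{206538}{17753585537}$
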